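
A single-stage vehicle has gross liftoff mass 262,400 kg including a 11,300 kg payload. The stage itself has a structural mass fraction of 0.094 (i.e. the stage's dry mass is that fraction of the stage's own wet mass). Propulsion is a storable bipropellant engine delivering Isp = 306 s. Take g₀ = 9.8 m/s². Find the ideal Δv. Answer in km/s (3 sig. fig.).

Stage wet mass = m₀ − payload = 262,400 − 11,300 = 251,100 kg.
Stage dry mass = ε × stage wet mass = 0.094 × 251,100 = 23,603.4 kg.
Burnout mass m_f = stage dry + payload = 23,603.4 + 11,300 = 34,903.4 kg.
v_e = Isp · g₀ = 306 × 9.8 = 2998.8 m/s.
From the ideal rocket equation, Δv = v_e · ln(262,400/34,903.4) = 2998.8 × ln(7.518) = 2998.8 × 2.0173 ≈ 6049 m/s.

Δv ≈ 6.05 km/s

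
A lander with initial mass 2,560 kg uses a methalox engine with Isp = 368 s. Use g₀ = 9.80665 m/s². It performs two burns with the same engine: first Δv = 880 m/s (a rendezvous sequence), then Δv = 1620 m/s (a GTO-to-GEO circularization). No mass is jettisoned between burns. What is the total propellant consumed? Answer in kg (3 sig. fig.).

total propellant consumed ≈ 1280 kg

v_e = Isp · g₀ = 368 × 9.80665 = 3608.8 m/s.
After the first burn: m = 2560 × exp(−880/3608.8) = 2560 × 0.78361 = 2,006.04 kg.
After the second burn: m = 2,006.04 × exp(−1620/3608.8) = 2,006.04 × 0.63833 = 1,280.52 kg.
Total propellant = m₀ − m_final = 2560 − 1,280.52 = 1,279.48 kg.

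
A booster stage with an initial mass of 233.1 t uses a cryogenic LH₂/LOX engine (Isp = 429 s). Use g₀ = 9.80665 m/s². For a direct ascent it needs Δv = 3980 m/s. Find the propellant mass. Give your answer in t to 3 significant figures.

propellant mass ≈ 143 t

v_e = Isp · g₀ = 429 × 9.80665 = 4207.1 m/s.
m₀/m_f = exp(Δv / v_e) = exp(3980 / 4207.1) = exp(0.9460) = 2.5755.
m_f = 233.1 / 2.5755 = 90.5067 t, so propellant = m₀ − m_f = 233.1 − 90.5067 = 142.5933 t.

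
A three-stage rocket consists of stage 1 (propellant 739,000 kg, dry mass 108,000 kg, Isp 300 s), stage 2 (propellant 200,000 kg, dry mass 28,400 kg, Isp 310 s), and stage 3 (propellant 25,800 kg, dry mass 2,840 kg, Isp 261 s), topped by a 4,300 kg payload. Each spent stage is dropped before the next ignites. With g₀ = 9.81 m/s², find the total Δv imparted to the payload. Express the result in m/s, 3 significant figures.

Δv ≈ 11600 m/s

Ignition mass of stage 1 = 739,000+108,000 + 200,000+28,400 + 25,800+2,840 + 4,300 = 1,108,340 kg.
Stage 1: m₀ = 1,108,340 kg, m_f = 1,108,340 − 739,000 = 369,340 kg; Δv = 300×9.81×ln(3.001) = 2943.0×1.0989 ≈ 3234 m/s.
Stage 2: m₀ = 261,340 kg, m_f = 261,340 − 200,000 = 61,340 kg; Δv = 310×9.81×ln(4.261) = 3041.1×1.4494 ≈ 4408 m/s.
Stage 3: m₀ = 32,940 kg, m_f = 32,940 − 25,800 = 7,140 kg; Δv = 261×9.81×ln(4.613) = 2560.4×1.5290 ≈ 3915 m/s.
Total Δv = 3234 + 4408 + 3915 = 11557 m/s.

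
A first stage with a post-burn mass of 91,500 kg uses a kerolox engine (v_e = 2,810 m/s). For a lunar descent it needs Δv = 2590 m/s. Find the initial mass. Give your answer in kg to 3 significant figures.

From the ideal rocket equation, m₀/m_f = exp(Δv / v_e) = exp(2590 / 2810.0) = exp(0.9217) = 2.5136.
m₀ = m_f × 2.5136 = 91,500 × 2.5136 = 229,994 kg.

initial mass ≈ 230000 kg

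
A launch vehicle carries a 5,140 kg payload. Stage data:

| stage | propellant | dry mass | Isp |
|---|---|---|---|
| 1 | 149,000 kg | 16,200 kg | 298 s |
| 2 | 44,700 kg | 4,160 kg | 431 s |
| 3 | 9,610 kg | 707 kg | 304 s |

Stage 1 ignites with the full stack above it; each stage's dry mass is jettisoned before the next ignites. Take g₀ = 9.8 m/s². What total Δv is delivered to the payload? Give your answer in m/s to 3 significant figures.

Ignition mass of stage 1 = 149,000+16,200 + 44,700+4,160 + 9,610+707 + 5,140 = 229,517 kg.
Stage 1: m₀ = 229,517 kg, m_f = 229,517 − 149,000 = 80,517 kg; Δv = 298×9.8×ln(2.851) = 2920.4×1.0475 ≈ 3059 m/s.
Stage 2: m₀ = 64,317 kg, m_f = 64,317 − 44,700 = 19,617 kg; Δv = 431×9.8×ln(3.279) = 4223.8×1.1874 ≈ 5015 m/s.
Stage 3: m₀ = 15,457 kg, m_f = 15,457 − 9,610 = 5,847 kg; Δv = 304×9.8×ln(2.644) = 2979.2×0.9721 ≈ 2896 m/s.
Total Δv = 3059 + 5015 + 2896 = 10970 m/s.

Δv ≈ 11000 m/s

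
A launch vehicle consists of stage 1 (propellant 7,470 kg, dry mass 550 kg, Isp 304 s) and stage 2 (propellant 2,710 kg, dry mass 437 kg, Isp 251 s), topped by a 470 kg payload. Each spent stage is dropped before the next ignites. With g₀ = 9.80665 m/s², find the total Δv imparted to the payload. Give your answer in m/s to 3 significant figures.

Ignition mass of stage 1 = 7,470+550 + 2,710+437 + 470 = 11,637 kg.
Stage 1: m₀ = 11,637 kg, m_f = 11,637 − 7,470 = 4,167 kg; Δv = 304×9.80665×ln(2.793) = 2981.2×1.0270 ≈ 3062 m/s.
Stage 2: m₀ = 3,617 kg, m_f = 3,617 − 2,710 = 907 kg; Δv = 251×9.80665×ln(3.988) = 2461.5×1.3833 ≈ 3405 m/s.
Total Δv = 3062 + 3405 = 6467 m/s.

Δv ≈ 6470 m/s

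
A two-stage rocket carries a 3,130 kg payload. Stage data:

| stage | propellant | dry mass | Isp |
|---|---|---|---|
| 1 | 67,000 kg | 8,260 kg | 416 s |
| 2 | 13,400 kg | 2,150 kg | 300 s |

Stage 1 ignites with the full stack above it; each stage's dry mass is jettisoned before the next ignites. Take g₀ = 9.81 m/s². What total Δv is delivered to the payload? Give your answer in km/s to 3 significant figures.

Δv ≈ 8.82 km/s

Ignition mass of stage 1 = 67,000+8,260 + 13,400+2,150 + 3,130 = 93,940 kg.
Stage 1: m₀ = 93,940 kg, m_f = 93,940 − 67,000 = 26,940 kg; Δv = 416×9.81×ln(3.487) = 4081.0×1.2490 ≈ 5097 m/s.
Stage 2: m₀ = 18,680 kg, m_f = 18,680 − 13,400 = 5,280 kg; Δv = 300×9.81×ln(3.538) = 2943.0×1.2635 ≈ 3719 m/s.
Total Δv = 5097 + 3719 = 8816 m/s.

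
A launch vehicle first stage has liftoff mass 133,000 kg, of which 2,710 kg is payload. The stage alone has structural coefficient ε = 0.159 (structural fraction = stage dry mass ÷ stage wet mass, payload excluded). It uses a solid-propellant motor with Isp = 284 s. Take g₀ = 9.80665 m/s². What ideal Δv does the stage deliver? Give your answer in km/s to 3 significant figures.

Δv ≈ 4.84 km/s

Stage wet mass = m₀ − payload = 133,000 − 2,710 = 130,290 kg.
Stage dry mass = ε × stage wet mass = 0.159 × 130,290 = 20,716.1 kg.
Burnout mass m_f = stage dry + payload = 20,716.1 + 2,710 = 23,426.1 kg.
v_e = Isp · g₀ = 284 × 9.80665 = 2785.1 m/s.
Δv = v_e · ln(133,000/23,426.1) = 2785.1 × ln(5.677) = 2785.1 × 1.7365 ≈ 4836 m/s.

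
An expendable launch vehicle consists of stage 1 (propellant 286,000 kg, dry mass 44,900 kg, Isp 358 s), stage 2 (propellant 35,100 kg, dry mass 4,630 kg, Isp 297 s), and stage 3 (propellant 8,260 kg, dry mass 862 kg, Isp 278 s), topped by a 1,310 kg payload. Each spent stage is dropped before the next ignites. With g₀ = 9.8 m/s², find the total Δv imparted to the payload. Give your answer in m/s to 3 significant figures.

Δv ≈ 12600 m/s

Ignition mass of stage 1 = 286,000+44,900 + 35,100+4,630 + 8,260+862 + 1,310 = 381,062 kg.
Stage 1: m₀ = 381,062 kg, m_f = 381,062 − 286,000 = 95,062 kg; Δv = 358×9.8×ln(4.009) = 3508.4×1.3884 ≈ 4871 m/s.
Stage 2: m₀ = 50,162 kg, m_f = 50,162 − 35,100 = 15,062 kg; Δv = 297×9.8×ln(3.33) = 2910.6×1.2031 ≈ 3502 m/s.
Stage 3: m₀ = 10,432 kg, m_f = 10,432 − 8,260 = 2,172 kg; Δv = 278×9.8×ln(4.803) = 2724.4×1.5692 ≈ 4275 m/s.
Total Δv = 4871 + 3502 + 4275 = 12648 m/s.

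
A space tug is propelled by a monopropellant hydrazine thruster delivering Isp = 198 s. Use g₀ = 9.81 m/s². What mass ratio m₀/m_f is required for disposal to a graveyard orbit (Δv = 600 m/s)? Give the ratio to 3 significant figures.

mass ratio ≈ 1.36

v_e = Isp · g₀ = 198 × 9.81 = 1942.4 m/s.
Using Δv = v_e ln(m₀/m_f): m₀/m_f = exp(Δv / v_e) = exp(600 / 1942.4) = exp(0.3089) = 1.3619.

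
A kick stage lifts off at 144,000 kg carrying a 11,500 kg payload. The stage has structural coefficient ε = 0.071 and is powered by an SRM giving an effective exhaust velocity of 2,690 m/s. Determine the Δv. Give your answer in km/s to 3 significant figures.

Δv ≈ 5.19 km/s

Stage wet mass = m₀ − payload = 144,000 − 11,500 = 132,500 kg.
Stage dry mass = ε × stage wet mass = 0.071 × 132,500 = 9,407.5 kg.
Burnout mass m_f = stage dry + payload = 9,407.5 + 11,500 = 20,907.5 kg.
Δv = v_e · ln(144,000/20,907.5) = 2690.0 × ln(6.887) = 2690.0 × 1.9297 ≈ 5191 m/s.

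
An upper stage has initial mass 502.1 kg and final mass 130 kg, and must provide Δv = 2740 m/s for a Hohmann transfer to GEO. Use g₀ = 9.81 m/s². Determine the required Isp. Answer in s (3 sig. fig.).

ln(m₀/m_f) = ln(502.1/130) = ln(3.862) = 1.3513.
From the ideal rocket equation, v_e = Δv / ln(m₀/m_f) = 2740 / 1.3513 = 2027.7 m/s.
Isp = v_e / g₀ = 2027.7 / 9.81 = 206.7 s.

Isp ≈ 207 s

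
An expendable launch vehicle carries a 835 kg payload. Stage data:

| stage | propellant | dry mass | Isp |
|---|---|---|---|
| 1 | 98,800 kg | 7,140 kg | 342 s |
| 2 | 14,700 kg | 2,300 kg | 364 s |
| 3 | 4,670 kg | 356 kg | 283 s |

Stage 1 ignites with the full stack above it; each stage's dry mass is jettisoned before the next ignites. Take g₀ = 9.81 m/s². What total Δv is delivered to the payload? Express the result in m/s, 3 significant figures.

Ignition mass of stage 1 = 98,800+7,140 + 14,700+2,300 + 4,670+356 + 835 = 128,801 kg.
Stage 1: m₀ = 128,801 kg, m_f = 128,801 − 98,800 = 30,001 kg; Δv = 342×9.81×ln(4.293) = 3355.0×1.4570 ≈ 4888 m/s.
Stage 2: m₀ = 22,861 kg, m_f = 22,861 − 14,700 = 8,161 kg; Δv = 364×9.81×ln(2.801) = 3570.8×1.0301 ≈ 3678 m/s.
Stage 3: m₀ = 5,861 kg, m_f = 5,861 − 4,670 = 1,191 kg; Δv = 283×9.81×ln(4.921) = 2776.2×1.5935 ≈ 4424 m/s.
Total Δv = 4888 + 3678 + 4424 = 12990 m/s.

Δv ≈ 13000 m/s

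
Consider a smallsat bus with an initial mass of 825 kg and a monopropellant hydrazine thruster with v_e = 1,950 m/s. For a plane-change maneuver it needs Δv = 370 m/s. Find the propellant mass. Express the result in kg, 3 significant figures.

m₀/m_f = exp(Δv / v_e) = exp(370 / 1950.0) = exp(0.1897) = 1.2089.
m_f = 825 / 1.2089 = 682.439 kg, so propellant = m₀ − m_f = 825 − 682.439 = 142.561 kg.

propellant mass ≈ 143 kg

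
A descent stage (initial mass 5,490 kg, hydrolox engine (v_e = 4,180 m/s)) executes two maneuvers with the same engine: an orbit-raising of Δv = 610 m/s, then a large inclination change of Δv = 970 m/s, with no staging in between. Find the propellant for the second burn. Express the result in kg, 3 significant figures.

propellant for the second burn ≈ 983 kg

After the first burn: m = 5490 × exp(−610/4180.0) = 5490 × 0.86422 = 4,744.57 kg.
After the second burn: m = 4,744.57 × exp(−970/4180.0) = 4,744.57 × 0.79290 = 3,761.97 kg.
Second-burn propellant = 4,744.57 − 3,761.97 = 982.6 kg.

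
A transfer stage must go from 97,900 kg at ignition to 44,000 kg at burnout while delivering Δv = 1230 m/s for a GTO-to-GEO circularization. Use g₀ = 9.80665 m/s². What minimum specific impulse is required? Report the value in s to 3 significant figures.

ln(m₀/m_f) = ln(97900/44000) = ln(2.225) = 0.7998.
Rocket equation: v_e = Δv / ln(m₀/m_f) = 1230 / 0.7998 = 1538.0 m/s.
Isp = v_e / g₀ = 1538.0 / 9.80665 = 156.8 s.

Isp ≈ 157 s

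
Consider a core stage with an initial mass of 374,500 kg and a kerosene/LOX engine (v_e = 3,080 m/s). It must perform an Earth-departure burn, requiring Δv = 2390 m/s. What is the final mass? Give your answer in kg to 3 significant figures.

final mass ≈ 172000 kg

From the ideal rocket equation, m₀/m_f = exp(Δv / v_e) = exp(2390 / 3080.0) = exp(0.7760) = 2.1727.
m_f = m₀ / 2.1727 = 374,500 / 2.1727 = 172,366 kg.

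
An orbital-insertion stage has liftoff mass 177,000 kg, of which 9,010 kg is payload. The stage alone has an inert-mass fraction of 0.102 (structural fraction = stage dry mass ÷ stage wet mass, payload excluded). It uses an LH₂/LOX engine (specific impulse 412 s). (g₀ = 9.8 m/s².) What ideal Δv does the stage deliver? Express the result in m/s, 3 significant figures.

Stage wet mass = m₀ − payload = 177,000 − 9,010 = 167,990 kg.
Stage dry mass = ε × stage wet mass = 0.102 × 167,990 = 17,135 kg.
Burnout mass m_f = stage dry + payload = 17,135 + 9,010 = 26,145 kg.
v_e = Isp · g₀ = 412 × 9.8 = 4037.6 m/s.
Rocket equation: Δv = v_e · ln(177,000/26,145) = 4037.6 × ln(6.77) = 4037.6 × 1.9125 ≈ 7722 m/s.

Δv ≈ 7720 m/s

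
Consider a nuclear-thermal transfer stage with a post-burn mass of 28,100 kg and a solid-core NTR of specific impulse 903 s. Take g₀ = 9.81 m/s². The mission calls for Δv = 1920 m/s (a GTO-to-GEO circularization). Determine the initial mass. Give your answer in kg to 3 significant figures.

v_e = Isp · g₀ = 903 × 9.81 = 8858.4 m/s.
Rocket equation: m₀/m_f = exp(Δv / v_e) = exp(1920 / 8858.4) = exp(0.2167) = 1.2420.
m₀ = m_f × 1.2420 = 28,100 × 1.2420 = 34,900.2 kg.

initial mass ≈ 34900 kg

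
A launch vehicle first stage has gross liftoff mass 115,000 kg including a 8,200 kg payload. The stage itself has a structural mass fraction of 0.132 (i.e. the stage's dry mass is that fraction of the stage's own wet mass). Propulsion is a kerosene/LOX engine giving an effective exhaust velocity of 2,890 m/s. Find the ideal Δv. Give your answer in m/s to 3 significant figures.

Stage wet mass = m₀ − payload = 115,000 − 8,200 = 106,800 kg.
Stage dry mass = ε × stage wet mass = 0.132 × 106,800 = 14,097.6 kg.
Burnout mass m_f = stage dry + payload = 14,097.6 + 8,200 = 22,297.6 kg.
Δv = v_e · ln(115,000/22,297.6) = 2890.0 × ln(5.158) = 2890.0 × 1.6405 ≈ 4741 m/s.

Δv ≈ 4740 m/s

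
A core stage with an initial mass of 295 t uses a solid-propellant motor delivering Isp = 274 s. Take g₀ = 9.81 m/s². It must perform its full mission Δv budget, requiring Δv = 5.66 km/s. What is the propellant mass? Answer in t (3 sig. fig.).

propellant mass ≈ 259 t

v_e = Isp · g₀ = 274 × 9.81 = 2687.9 m/s.
Rocket equation: m₀/m_f = exp(Δv / v_e) = exp(5660 / 2687.9) = exp(2.1057) = 8.2129.
m_f = 295 / 8.2129 = 35.9191 t, so propellant = m₀ − m_f = 295 − 35.9191 = 259.0809 t.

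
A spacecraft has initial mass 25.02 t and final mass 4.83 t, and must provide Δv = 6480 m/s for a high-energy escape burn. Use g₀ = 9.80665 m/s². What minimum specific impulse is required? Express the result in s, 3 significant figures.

Isp ≈ 402 s

ln(m₀/m_f) = ln(25020/4830) = ln(5.18) = 1.6448.
From the ideal rocket equation, v_e = Δv / ln(m₀/m_f) = 6480 / 1.6448 = 3939.6 m/s.
Isp = v_e / g₀ = 3939.6 / 9.80665 = 401.7 s.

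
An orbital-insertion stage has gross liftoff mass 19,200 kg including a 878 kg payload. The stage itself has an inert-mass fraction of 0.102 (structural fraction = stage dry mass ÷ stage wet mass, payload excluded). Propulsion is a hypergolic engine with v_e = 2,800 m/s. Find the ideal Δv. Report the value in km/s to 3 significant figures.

Stage wet mass = m₀ − payload = 19,200 − 878 = 18,322 kg.
Stage dry mass = ε × stage wet mass = 0.102 × 18,322 = 1,868.84 kg.
Burnout mass m_f = stage dry + payload = 1,868.84 + 878 = 2,746.84 kg.
Using Δv = v_e ln(m₀/m_f): Δv = v_e · ln(19,200/2,746.84) = 2800.0 × ln(6.99) = 2800.0 × 1.9445 ≈ 5444 m/s.

Δv ≈ 5.44 km/s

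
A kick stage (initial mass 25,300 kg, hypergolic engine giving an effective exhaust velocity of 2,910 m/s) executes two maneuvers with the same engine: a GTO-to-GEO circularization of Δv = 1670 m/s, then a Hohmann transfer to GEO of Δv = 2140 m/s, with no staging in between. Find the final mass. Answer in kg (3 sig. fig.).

final mass ≈ 6830 kg

After the first burn: m = 25300 × exp(−1670/2910.0) = 25300 × 0.56333 = 14,252.2 kg.
After the second burn: m = 14,252.2 × exp(−2140/2910.0) = 14,252.2 × 0.47932 = 6,831.36 kg.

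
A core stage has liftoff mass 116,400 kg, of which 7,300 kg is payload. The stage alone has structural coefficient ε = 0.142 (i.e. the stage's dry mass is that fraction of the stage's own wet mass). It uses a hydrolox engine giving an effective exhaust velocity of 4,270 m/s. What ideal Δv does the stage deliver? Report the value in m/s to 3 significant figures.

Δv ≈ 6960 m/s

Stage wet mass = m₀ − payload = 116,400 − 7,300 = 109,100 kg.
Stage dry mass = ε × stage wet mass = 0.142 × 109,100 = 15,492.2 kg.
Burnout mass m_f = stage dry + payload = 15,492.2 + 7,300 = 22,792.2 kg.
Rocket equation: Δv = v_e · ln(116,400/22,792.2) = 4270.0 × ln(5.107) = 4270.0 × 1.6306 ≈ 6963 m/s.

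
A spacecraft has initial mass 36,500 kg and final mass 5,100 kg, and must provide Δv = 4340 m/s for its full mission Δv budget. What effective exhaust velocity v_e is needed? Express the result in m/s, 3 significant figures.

v_e ≈ 2210 m/s

ln(m₀/m_f) = ln(36500/5100) = ln(7.157) = 1.9681.
v_e = Δv / ln(m₀/m_f) = 4340 / 1.9681 = 2205.2 m/s.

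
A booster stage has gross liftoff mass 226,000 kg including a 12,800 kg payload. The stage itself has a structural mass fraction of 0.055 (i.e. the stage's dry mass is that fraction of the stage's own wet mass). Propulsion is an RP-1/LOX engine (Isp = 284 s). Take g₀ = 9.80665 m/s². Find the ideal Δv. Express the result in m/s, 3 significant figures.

Δv ≈ 6190 m/s

Stage wet mass = m₀ − payload = 226,000 − 12,800 = 213,200 kg.
Stage dry mass = ε × stage wet mass = 0.055 × 213,200 = 11,726 kg.
Burnout mass m_f = stage dry + payload = 11,726 + 12,800 = 24,526 kg.
v_e = Isp · g₀ = 284 × 9.80665 = 2785.1 m/s.
By the Tsiolkovsky rocket equation, Δv = v_e · ln(226,000/24,526) = 2785.1 × ln(9.215) = 2785.1 × 2.2208 ≈ 6185 m/s.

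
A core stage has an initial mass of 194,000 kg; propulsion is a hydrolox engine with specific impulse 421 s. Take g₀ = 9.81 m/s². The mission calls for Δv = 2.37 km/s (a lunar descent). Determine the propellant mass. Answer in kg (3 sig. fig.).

v_e = Isp · g₀ = 421 × 9.81 = 4130.0 m/s.
By the Tsiolkovsky rocket equation, m₀/m_f = exp(Δv / v_e) = exp(2370 / 4130.0) = exp(0.5738) = 1.7751.
m_f = 194,000 / 1.7751 = 109,290 kg, so propellant = m₀ − m_f = 194,000 − 109,290 = 84,710 kg.

propellant mass ≈ 84700 kg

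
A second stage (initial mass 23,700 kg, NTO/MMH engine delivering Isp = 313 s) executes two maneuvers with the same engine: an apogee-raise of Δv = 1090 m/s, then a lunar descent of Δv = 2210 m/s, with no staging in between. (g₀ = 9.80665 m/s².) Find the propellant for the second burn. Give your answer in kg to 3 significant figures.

v_e = Isp · g₀ = 313 × 9.80665 = 3069.5 m/s.
After the first burn: m = 23700 × exp(−1090/3069.5) = 23700 × 0.70110 = 16,616.1 kg.
After the second burn: m = 16,616.1 × exp(−2210/3069.5) = 16,616.1 × 0.48676 = 8,088.05 kg.
Second-burn propellant = 16,616.1 − 8,088.05 = 8,528.05 kg.

propellant for the second burn ≈ 8530 kg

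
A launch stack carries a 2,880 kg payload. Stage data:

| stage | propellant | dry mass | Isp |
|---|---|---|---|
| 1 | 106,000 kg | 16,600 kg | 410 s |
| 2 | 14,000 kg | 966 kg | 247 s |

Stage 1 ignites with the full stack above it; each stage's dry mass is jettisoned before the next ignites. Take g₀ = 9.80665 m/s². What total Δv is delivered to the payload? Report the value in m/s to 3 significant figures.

Ignition mass of stage 1 = 106,000+16,600 + 14,000+966 + 2,880 = 140,446 kg.
Stage 1: m₀ = 140,446 kg, m_f = 140,446 − 106,000 = 34,446 kg; Δv = 410×9.80665×ln(4.077) = 4020.7×1.4054 ≈ 5651 m/s.
Stage 2: m₀ = 17,846 kg, m_f = 17,846 − 14,000 = 3,846 kg; Δv = 247×9.80665×ln(4.64) = 2422.2×1.5347 ≈ 3718 m/s.
Total Δv = 5651 + 3718 = 9369 m/s.

Δv ≈ 9370 m/s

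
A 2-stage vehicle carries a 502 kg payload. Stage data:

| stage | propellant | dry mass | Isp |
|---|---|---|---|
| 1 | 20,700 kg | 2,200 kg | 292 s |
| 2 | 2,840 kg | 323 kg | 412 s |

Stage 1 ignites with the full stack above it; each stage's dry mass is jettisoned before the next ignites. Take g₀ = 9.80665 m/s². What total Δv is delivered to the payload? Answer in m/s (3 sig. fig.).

Δv ≈ 10400 m/s

Ignition mass of stage 1 = 20,700+2,200 + 2,840+323 + 502 = 26,565 kg.
Stage 1: m₀ = 26,565 kg, m_f = 26,565 − 20,700 = 5,865 kg; Δv = 292×9.80665×ln(4.529) = 2863.5×1.5106 ≈ 4326 m/s.
Stage 2: m₀ = 3,665 kg, m_f = 3,665 − 2,840 = 825 kg; Δv = 412×9.80665×ln(4.442) = 4040.3×1.4912 ≈ 6025 m/s.
Total Δv = 4326 + 6025 = 10351 m/s.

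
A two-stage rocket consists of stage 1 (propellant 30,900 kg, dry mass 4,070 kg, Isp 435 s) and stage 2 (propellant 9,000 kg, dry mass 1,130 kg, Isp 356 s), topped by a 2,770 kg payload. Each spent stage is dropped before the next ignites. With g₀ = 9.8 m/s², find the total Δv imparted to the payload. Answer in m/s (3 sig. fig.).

Δv ≈ 8590 m/s

Ignition mass of stage 1 = 30,900+4,070 + 9,000+1,130 + 2,770 = 47,870 kg.
Stage 1: m₀ = 47,870 kg, m_f = 47,870 − 30,900 = 16,970 kg; Δv = 435×9.8×ln(2.821) = 4263.0×1.0370 ≈ 4421 m/s.
Stage 2: m₀ = 12,900 kg, m_f = 12,900 − 9,000 = 3,900 kg; Δv = 356×9.8×ln(3.308) = 3488.8×1.1963 ≈ 4173 m/s.
Total Δv = 4421 + 4173 = 8594 m/s.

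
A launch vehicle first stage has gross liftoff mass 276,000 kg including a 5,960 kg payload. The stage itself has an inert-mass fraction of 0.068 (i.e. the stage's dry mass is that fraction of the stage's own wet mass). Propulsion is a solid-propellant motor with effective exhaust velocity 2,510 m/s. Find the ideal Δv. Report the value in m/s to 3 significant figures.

Δv ≈ 6100 m/s

Stage wet mass = m₀ − payload = 276,000 − 5,960 = 270,040 kg.
Stage dry mass = ε × stage wet mass = 0.068 × 270,040 = 18,362.7 kg.
Burnout mass m_f = stage dry + payload = 18,362.7 + 5,960 = 24,322.7 kg.
Rocket equation: Δv = v_e · ln(276,000/24,322.7) = 2510.0 × ln(11.35) = 2510.0 × 2.4290 ≈ 6097 m/s.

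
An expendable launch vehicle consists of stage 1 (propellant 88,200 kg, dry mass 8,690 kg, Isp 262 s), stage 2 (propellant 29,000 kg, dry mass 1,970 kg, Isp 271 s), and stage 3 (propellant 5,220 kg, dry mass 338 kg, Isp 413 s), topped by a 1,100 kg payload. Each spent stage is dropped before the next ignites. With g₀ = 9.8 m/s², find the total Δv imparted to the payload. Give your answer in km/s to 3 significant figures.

Ignition mass of stage 1 = 88,200+8,690 + 29,000+1,970 + 5,220+338 + 1,100 = 134,518 kg.
Stage 1: m₀ = 134,518 kg, m_f = 134,518 − 88,200 = 46,318 kg; Δv = 262×9.8×ln(2.904) = 2567.6×1.0662 ≈ 2737 m/s.
Stage 2: m₀ = 37,628 kg, m_f = 37,628 − 29,000 = 8,628 kg; Δv = 271×9.8×ln(4.361) = 2655.8×1.4727 ≈ 3911 m/s.
Stage 3: m₀ = 6,658 kg, m_f = 6,658 − 5,220 = 1,438 kg; Δv = 413×9.8×ln(4.63) = 4047.4×1.5326 ≈ 6203 m/s.
Total Δv = 2737 + 3911 + 6203 = 12851 m/s.

Δv ≈ 12.9 km/s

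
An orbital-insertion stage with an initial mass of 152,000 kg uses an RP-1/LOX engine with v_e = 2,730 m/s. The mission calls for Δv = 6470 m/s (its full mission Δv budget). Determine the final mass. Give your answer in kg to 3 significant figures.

final mass ≈ 14200 kg

By the Tsiolkovsky rocket equation, m₀/m_f = exp(Δv / v_e) = exp(6470 / 2730.0) = exp(2.3700) = 10.6970.
m_f = m₀ / 10.6970 = 152,000 / 10.6970 = 14,209.6 kg.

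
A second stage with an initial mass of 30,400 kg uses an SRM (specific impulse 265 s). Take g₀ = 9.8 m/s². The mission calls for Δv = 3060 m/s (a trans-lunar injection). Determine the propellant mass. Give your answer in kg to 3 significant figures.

v_e = Isp · g₀ = 265 × 9.8 = 2597.0 m/s.
m₀/m_f = exp(Δv / v_e) = exp(3060 / 2597.0) = exp(1.1783) = 3.2488.
m_f = 30,400 / 3.2488 = 9,357.3 kg, so propellant = m₀ − m_f = 30,400 − 9,357.3 = 21,042.7 kg.

propellant mass ≈ 21000 kg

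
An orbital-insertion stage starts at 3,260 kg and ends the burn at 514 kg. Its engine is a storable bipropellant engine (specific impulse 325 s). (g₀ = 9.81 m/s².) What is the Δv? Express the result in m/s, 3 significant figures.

v_e = Isp · g₀ = 325 × 9.81 = 3188.2 m/s.
Rocket equation: Δv = v_e · ln(m₀/m_f) = 3188.2 × ln(6.342) = 3188.2 × 1.8473 ≈ 5889.5 m/s.

Δv ≈ 5890 m/s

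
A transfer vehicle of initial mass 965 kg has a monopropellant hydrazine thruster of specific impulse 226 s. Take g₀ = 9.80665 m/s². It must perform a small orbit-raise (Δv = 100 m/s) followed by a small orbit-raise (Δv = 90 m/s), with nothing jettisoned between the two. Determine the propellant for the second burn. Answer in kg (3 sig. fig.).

propellant for the second burn ≈ 36.7 kg

v_e = Isp · g₀ = 226 × 9.80665 = 2216.3 m/s.
After the first burn: m = 965 × exp(−100/2216.3) = 965 × 0.95588 = 922.424 kg.
After the second burn: m = 922.424 × exp(−90/2216.3) = 922.424 × 0.96021 = 885.721 kg.
Second-burn propellant = 922.424 − 885.721 = 36.703 kg.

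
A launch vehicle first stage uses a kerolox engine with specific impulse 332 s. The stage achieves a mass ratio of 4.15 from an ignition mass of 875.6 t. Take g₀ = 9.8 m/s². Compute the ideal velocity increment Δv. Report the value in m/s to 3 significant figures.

Δv ≈ 4630 m/s

v_e = Isp · g₀ = 332 × 9.8 = 3253.6 m/s.
Δv = v_e · ln(4.15) = 3253.6 × 1.4231 ≈ 4630.2 m/s.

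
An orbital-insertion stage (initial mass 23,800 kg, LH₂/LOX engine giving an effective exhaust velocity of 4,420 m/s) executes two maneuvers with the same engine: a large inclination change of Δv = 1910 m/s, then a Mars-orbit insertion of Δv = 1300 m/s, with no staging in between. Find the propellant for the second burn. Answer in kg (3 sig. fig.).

After the first burn: m = 23800 × exp(−1910/4420.0) = 23800 × 0.64913 = 15,449.3 kg.
After the second burn: m = 15,449.3 × exp(−1300/4420.0) = 15,449.3 × 0.74519 = 11,512.7 kg.
Second-burn propellant = 15,449.3 − 11,512.7 = 3,936.6 kg.

propellant for the second burn ≈ 3940 kg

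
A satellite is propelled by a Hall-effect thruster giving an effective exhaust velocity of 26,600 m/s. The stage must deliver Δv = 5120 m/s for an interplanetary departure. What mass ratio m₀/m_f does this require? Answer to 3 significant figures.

Rocket equation: m₀/m_f = exp(Δv / v_e) = exp(5120 / 26600.0) = exp(0.1925) = 1.2123.

mass ratio ≈ 1.21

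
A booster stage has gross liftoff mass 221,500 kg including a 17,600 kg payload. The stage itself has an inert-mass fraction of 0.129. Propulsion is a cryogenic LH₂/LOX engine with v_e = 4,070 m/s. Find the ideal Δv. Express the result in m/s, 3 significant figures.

Δv ≈ 6590 m/s

Stage wet mass = m₀ − payload = 221,500 − 17,600 = 203,900 kg.
Stage dry mass = ε × stage wet mass = 0.129 × 203,900 = 26,303.1 kg.
Burnout mass m_f = stage dry + payload = 26,303.1 + 17,600 = 43,903.1 kg.
Δv = v_e · ln(221,500/43,903.1) = 4070.0 × ln(5.045) = 4070.0 × 1.6184 ≈ 6587 m/s.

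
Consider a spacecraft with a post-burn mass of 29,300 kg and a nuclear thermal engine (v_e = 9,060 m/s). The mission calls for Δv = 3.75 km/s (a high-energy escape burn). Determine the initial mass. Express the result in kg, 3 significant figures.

initial mass ≈ 44300 kg

m₀/m_f = exp(Δv / v_e) = exp(3750 / 9060.0) = exp(0.4139) = 1.5127.
m₀ = m_f × 1.5127 = 29,300 × 1.5127 = 44,322.1 kg.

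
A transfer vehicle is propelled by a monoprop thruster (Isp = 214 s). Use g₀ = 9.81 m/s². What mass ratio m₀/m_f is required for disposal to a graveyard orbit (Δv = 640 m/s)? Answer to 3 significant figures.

v_e = Isp · g₀ = 214 × 9.81 = 2099.3 m/s.
By the Tsiolkovsky rocket equation, m₀/m_f = exp(Δv / v_e) = exp(640 / 2099.3) = exp(0.3049) = 1.3564.

mass ratio ≈ 1.36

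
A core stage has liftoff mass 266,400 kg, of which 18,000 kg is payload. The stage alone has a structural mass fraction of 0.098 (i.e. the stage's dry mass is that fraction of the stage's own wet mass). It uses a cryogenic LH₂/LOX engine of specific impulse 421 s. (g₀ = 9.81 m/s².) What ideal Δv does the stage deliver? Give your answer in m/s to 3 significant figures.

Stage wet mass = m₀ − payload = 266,400 − 18,000 = 248,400 kg.
Stage dry mass = ε × stage wet mass = 0.098 × 248,400 = 24,343.2 kg.
Burnout mass m_f = stage dry + payload = 24,343.2 + 18,000 = 42,343.2 kg.
v_e = Isp · g₀ = 421 × 9.81 = 4130.0 m/s.
Using Δv = v_e ln(m₀/m_f): Δv = v_e · ln(266,400/42,343.2) = 4130.0 × ln(6.291) = 4130.0 × 1.8392 ≈ 7596 m/s.

Δv ≈ 7600 m/s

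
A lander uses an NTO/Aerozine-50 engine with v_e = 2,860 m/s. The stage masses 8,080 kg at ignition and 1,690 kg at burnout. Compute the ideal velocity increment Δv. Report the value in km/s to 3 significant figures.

Δv ≈ 4.47 km/s

Δv = v_e · ln(m₀/m_f) = 2860.0 × ln(4.781) = 2860.0 × 1.5647 ≈ 4474.9 m/s.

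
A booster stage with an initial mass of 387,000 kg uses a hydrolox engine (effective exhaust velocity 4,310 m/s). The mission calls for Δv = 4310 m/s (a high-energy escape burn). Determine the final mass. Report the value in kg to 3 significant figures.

final mass ≈ 142000 kg

Using Δv = v_e ln(m₀/m_f): m₀/m_f = exp(Δv / v_e) = exp(4310 / 4310.0) = exp(1.0000) = 2.7183.
m_f = m₀ / 2.7183 = 387,000 / 2.7183 = 142,368 kg.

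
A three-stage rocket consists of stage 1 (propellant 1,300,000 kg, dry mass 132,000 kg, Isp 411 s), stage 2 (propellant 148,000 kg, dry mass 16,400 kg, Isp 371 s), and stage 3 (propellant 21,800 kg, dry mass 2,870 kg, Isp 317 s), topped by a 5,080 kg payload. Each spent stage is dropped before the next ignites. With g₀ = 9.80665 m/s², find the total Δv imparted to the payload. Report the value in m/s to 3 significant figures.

Ignition mass of stage 1 = 1,300,000+132,000 + 148,000+16,400 + 21,800+2,870 + 5,080 = 1,626,150 kg.
Stage 1: m₀ = 1,626,150 kg, m_f = 1,626,150 − 1,300,000 = 326,150 kg; Δv = 411×9.80665×ln(4.986) = 4030.5×1.6066 ≈ 6476 m/s.
Stage 2: m₀ = 194,150 kg, m_f = 194,150 − 148,000 = 46,150 kg; Δv = 371×9.80665×ln(4.207) = 3638.3×1.4367 ≈ 5227 m/s.
Stage 3: m₀ = 29,750 kg, m_f = 29,750 − 21,800 = 7,950 kg; Δv = 317×9.80665×ln(3.742) = 3108.7×1.3197 ≈ 4102 m/s.
Total Δv = 6476 + 5227 + 4102 = 15805 m/s.

Δv ≈ 15800 m/s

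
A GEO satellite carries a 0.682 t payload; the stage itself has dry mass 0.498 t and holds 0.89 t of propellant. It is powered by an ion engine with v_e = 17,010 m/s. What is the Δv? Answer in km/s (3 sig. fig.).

m₀ = payload + dry + propellant = 0.682 + 0.498 + 0.89 = 2.07 t.
m_f = payload + dry = 0.682 + 0.498 = 1.18 t.
Using Δv = v_e ln(m₀/m_f): Δv = v_e · ln(m₀/m_f) = 17010.0 × ln(1.754) = 17010.0 × 0.5620 ≈ 9560.2 m/s.

Δv ≈ 9.56 km/s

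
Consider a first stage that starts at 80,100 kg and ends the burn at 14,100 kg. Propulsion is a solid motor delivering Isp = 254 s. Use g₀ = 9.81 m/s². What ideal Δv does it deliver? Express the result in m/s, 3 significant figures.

Δv ≈ 4330 m/s

v_e = Isp · g₀ = 254 × 9.81 = 2491.7 m/s.
Rocket equation: Δv = v_e · ln(m₀/m_f) = 2491.7 × ln(5.681) = 2491.7 × 1.7371 ≈ 4328.4 m/s.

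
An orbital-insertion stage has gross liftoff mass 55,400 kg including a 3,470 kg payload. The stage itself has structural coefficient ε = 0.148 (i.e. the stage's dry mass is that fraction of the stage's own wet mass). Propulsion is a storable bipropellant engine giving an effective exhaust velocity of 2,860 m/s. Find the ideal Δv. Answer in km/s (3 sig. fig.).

Stage wet mass = m₀ − payload = 55,400 − 3,470 = 51,930 kg.
Stage dry mass = ε × stage wet mass = 0.148 × 51,930 = 7,685.64 kg.
Burnout mass m_f = stage dry + payload = 7,685.64 + 3,470 = 11,155.64 kg.
By the Tsiolkovsky rocket equation, Δv = v_e · ln(55,400/11,155.64) = 2860.0 × ln(4.966) = 2860.0 × 1.6026 ≈ 4584 m/s.

Δv ≈ 4.58 km/s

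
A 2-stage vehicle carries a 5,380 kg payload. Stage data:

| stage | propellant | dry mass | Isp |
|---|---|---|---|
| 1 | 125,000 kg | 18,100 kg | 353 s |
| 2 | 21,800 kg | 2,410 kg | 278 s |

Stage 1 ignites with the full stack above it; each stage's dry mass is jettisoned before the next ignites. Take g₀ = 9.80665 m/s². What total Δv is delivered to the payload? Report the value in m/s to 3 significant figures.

Ignition mass of stage 1 = 125,000+18,100 + 21,800+2,410 + 5,380 = 172,690 kg.
Stage 1: m₀ = 172,690 kg, m_f = 172,690 − 125,000 = 47,690 kg; Δv = 353×9.80665×ln(3.621) = 3461.7×1.2868 ≈ 4454 m/s.
Stage 2: m₀ = 29,590 kg, m_f = 29,590 − 21,800 = 7,790 kg; Δv = 278×9.80665×ln(3.798) = 2726.2×1.3346 ≈ 3638 m/s.
Total Δv = 4454 + 3638 = 8092 m/s.

Δv ≈ 8090 m/s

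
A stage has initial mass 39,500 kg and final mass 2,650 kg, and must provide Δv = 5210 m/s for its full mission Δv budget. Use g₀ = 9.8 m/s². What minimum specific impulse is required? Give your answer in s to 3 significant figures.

ln(m₀/m_f) = ln(39500/2650) = ln(14.91) = 2.7017.
v_e = Δv / ln(m₀/m_f) = 5210 / 2.7017 = 1928.4 m/s.
Isp = v_e / g₀ = 1928.4 / 9.8 = 196.8 s.

Isp ≈ 197 s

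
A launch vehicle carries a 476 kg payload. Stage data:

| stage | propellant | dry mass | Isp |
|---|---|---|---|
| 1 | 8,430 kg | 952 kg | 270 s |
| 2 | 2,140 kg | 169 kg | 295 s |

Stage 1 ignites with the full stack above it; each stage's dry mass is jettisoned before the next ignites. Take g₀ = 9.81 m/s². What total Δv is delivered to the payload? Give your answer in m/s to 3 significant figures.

Δv ≈ 7360 m/s

Ignition mass of stage 1 = 8,430+952 + 2,140+169 + 476 = 12,167 kg.
Stage 1: m₀ = 12,167 kg, m_f = 12,167 − 8,430 = 3,737 kg; Δv = 270×9.81×ln(3.256) = 2648.7×1.1804 ≈ 3127 m/s.
Stage 2: m₀ = 2,785 kg, m_f = 2,785 − 2,140 = 645 kg; Δv = 295×9.81×ln(4.318) = 2894.0×1.4628 ≈ 4233 m/s.
Total Δv = 3127 + 4233 = 7360 m/s.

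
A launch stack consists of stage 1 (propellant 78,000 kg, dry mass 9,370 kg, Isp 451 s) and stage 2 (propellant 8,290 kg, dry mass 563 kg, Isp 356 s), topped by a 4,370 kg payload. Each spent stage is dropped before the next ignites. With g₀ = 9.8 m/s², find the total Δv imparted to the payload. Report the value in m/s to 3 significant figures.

Ignition mass of stage 1 = 78,000+9,370 + 8,290+563 + 4,370 = 100,593 kg.
Stage 1: m₀ = 100,593 kg, m_f = 100,593 − 78,000 = 22,593 kg; Δv = 451×9.8×ln(4.452) = 4419.8×1.4934 ≈ 6601 m/s.
Stage 2: m₀ = 13,223 kg, m_f = 13,223 − 8,290 = 4,933 kg; Δv = 356×9.8×ln(2.681) = 3488.8×0.9860 ≈ 3440 m/s.
Total Δv = 6601 + 3440 = 10041 m/s.

Δv ≈ 10000 m/s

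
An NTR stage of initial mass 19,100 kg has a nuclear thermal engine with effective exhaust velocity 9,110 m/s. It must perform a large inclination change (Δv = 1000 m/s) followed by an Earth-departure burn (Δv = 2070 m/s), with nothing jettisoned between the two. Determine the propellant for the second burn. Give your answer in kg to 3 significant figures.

After the first burn: m = 19100 × exp(−1000/9110.0) = 19100 × 0.89604 = 17,114.4 kg.
After the second burn: m = 17,114.4 × exp(−2070/9110.0) = 17,114.4 × 0.79674 = 13,635.7 kg.
Second-burn propellant = 17,114.4 − 13,635.7 = 3,478.7 kg.

propellant for the second burn ≈ 3480 kg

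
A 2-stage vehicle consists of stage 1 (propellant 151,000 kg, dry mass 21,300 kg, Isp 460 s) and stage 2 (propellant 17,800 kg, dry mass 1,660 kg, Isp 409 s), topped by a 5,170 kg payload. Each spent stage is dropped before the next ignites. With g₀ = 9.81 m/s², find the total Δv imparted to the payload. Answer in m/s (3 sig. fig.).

Ignition mass of stage 1 = 151,000+21,300 + 17,800+1,660 + 5,170 = 196,930 kg.
Stage 1: m₀ = 196,930 kg, m_f = 196,930 − 151,000 = 45,930 kg; Δv = 460×9.81×ln(4.288) = 4512.6×1.4557 ≈ 6569 m/s.
Stage 2: m₀ = 24,630 kg, m_f = 24,630 − 17,800 = 6,830 kg; Δv = 409×9.81×ln(3.606) = 4012.3×1.2826 ≈ 5146 m/s.
Total Δv = 6569 + 5146 = 11715 m/s.

Δv ≈ 11700 m/s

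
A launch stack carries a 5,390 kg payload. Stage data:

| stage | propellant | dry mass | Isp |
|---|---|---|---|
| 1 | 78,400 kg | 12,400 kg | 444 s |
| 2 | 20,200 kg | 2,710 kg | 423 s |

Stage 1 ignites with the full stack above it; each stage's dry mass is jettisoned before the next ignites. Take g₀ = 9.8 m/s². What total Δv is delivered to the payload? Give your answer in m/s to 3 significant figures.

Δv ≈ 9860 m/s

Ignition mass of stage 1 = 78,400+12,400 + 20,200+2,710 + 5,390 = 119,100 kg.
Stage 1: m₀ = 119,100 kg, m_f = 119,100 − 78,400 = 40,700 kg; Δv = 444×9.8×ln(2.926) = 4351.2×1.0737 ≈ 4672 m/s.
Stage 2: m₀ = 28,300 kg, m_f = 28,300 − 20,200 = 8,100 kg; Δv = 423×9.8×ln(3.494) = 4145.4×1.2510 ≈ 5186 m/s.
Total Δv = 4672 + 5186 = 9858 m/s.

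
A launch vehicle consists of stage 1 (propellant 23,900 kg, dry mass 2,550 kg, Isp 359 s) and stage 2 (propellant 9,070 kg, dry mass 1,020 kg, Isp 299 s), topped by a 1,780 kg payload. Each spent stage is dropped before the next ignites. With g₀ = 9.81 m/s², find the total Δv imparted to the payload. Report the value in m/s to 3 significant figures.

Ignition mass of stage 1 = 23,900+2,550 + 9,070+1,020 + 1,780 = 38,320 kg.
Stage 1: m₀ = 38,320 kg, m_f = 38,320 − 23,900 = 14,420 kg; Δv = 359×9.81×ln(2.657) = 3521.8×0.9774 ≈ 3442 m/s.
Stage 2: m₀ = 11,870 kg, m_f = 11,870 − 9,070 = 2,800 kg; Δv = 299×9.81×ln(4.239) = 2933.2×1.4444 ≈ 4237 m/s.
Total Δv = 3442 + 4237 = 7679 m/s.

Δv ≈ 7680 m/s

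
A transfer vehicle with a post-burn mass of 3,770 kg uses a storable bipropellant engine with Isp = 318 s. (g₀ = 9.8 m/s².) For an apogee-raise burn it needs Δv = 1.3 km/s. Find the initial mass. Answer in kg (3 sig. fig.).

initial mass ≈ 5720 kg

v_e = Isp · g₀ = 318 × 9.8 = 3116.4 m/s.
Using Δv = v_e ln(m₀/m_f): m₀/m_f = exp(Δv / v_e) = exp(1300 / 3116.4) = exp(0.4171) = 1.5176.
m₀ = m_f × 1.5176 = 3,770 × 1.5176 = 5,721.35 kg.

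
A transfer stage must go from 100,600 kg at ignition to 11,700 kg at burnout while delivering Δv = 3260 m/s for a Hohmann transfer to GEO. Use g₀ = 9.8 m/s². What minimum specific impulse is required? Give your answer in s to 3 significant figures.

ln(m₀/m_f) = ln(100600/11700) = ln(8.598) = 2.1516.
v_e = Δv / ln(m₀/m_f) = 3260 / 2.1516 = 1515.2 m/s.
Isp = v_e / g₀ = 1515.2 / 9.8 = 154.6 s.

Isp ≈ 155 s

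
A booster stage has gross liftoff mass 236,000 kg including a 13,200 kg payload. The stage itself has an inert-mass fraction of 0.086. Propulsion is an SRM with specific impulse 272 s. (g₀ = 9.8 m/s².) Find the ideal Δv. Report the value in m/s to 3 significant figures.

Δv ≈ 5300 m/s

Stage wet mass = m₀ − payload = 236,000 − 13,200 = 222,800 kg.
Stage dry mass = ε × stage wet mass = 0.086 × 222,800 = 19,160.8 kg.
Burnout mass m_f = stage dry + payload = 19,160.8 + 13,200 = 32,360.8 kg.
v_e = Isp · g₀ = 272 × 9.8 = 2665.6 m/s.
Δv = v_e · ln(236,000/32,360.8) = 2665.6 × ln(7.293) = 2665.6 × 1.9869 ≈ 5296 m/s.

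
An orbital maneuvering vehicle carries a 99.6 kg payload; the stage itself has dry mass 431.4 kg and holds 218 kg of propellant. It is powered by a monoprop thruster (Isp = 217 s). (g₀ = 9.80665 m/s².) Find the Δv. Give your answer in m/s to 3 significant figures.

Δv ≈ 732 m/s

v_e = Isp · g₀ = 217 × 9.80665 = 2128.0 m/s.
m₀ = payload + dry + propellant = 99.6 + 431.4 + 218 = 749 kg.
m_f = payload + dry = 99.6 + 431.4 = 531 kg.
From the ideal rocket equation, Δv = v_e · ln(m₀/m_f) = 2128.0 × ln(1.411) = 2128.0 × 0.3440 ≈ 732.0 m/s.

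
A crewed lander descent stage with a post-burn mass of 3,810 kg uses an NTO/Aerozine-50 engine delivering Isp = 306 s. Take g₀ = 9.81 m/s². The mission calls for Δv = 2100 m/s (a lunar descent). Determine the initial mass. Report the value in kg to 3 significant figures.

v_e = Isp · g₀ = 306 × 9.81 = 3001.9 m/s.
Using Δv = v_e ln(m₀/m_f): m₀/m_f = exp(Δv / v_e) = exp(2100 / 3001.9) = exp(0.6996) = 2.0129.
m₀ = m_f × 2.0129 = 3,810 × 2.0129 = 7,669.15 kg.

initial mass ≈ 7670 kg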